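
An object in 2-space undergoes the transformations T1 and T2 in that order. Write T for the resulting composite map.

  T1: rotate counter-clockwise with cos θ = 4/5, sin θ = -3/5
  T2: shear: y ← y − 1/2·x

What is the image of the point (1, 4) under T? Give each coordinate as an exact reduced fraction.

T(p) = (16/5, 1)

T1 rotate counter-clockwise with cos θ = 4/5, sin θ = -3/5: (1, 4) → (16/5, 13/5)
T2 shear: y ← y − 1/2·x: (16/5, 13/5) → (16/5, 1)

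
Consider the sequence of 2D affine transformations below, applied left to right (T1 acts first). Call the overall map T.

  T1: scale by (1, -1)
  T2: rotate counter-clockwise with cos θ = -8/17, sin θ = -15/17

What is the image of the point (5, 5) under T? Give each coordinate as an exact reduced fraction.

T(p) = (-115/17, -35/17)

T1 scale by (1, -1): (5, 5) → (5, -5)
T2 rotate counter-clockwise with cos θ = -8/17, sin θ = -15/17: (5, -5) → (-115/17, -35/17)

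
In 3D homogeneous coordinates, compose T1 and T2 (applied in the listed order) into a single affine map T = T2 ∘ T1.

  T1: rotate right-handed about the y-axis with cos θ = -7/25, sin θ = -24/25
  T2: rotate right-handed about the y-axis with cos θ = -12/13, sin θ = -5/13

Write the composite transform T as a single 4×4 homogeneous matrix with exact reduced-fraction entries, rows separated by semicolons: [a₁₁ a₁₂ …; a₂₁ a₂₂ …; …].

T = [-36/325 0 323/325 0; 0 1 0 0; -323/325 0 -36/325 0; 0 0 0 1]

T1 = [-7/25 0 -24/25 0; 0 1 0 0; 24/25 0 -7/25 0; 0 0 0 1]
T2·T1 = [-36/325 0 323/325 0; 0 1 0 0; -323/325 0 -36/325 0; 0 0 0 1]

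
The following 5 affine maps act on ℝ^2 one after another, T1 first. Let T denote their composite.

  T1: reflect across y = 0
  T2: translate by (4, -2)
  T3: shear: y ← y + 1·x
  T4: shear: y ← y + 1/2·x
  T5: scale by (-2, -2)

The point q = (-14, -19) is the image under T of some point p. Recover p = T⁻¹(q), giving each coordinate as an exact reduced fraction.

p = (3, -1)

T1 = [1 0 0; 0 -1 0; 0 0 1]
T2·T1 = [1 0 4; 0 -1 -2; 0 0 1]
T3·…·T1 = [1 0 4; 1 -1 2; 0 0 1]
T4·…·T1 = [1 0 4; 3/2 -1 4; 0 0 1]
T5·…·T1 = [-2 0 -8; -3 2 -8; 0 0 1]
det M = -4; M⁻¹ = [-1/2 0 -4; -3/4 1/2 -2; 0 0 1]
M⁻¹ · (-14, -19)ᵀ = (3, -1)ᵀ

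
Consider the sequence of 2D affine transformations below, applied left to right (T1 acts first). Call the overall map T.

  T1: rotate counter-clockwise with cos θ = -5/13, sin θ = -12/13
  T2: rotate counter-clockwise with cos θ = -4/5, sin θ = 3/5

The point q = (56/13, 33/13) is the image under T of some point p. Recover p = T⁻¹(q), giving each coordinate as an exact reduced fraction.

T1 = [-5/13 12/13 0; -12/13 -5/13 0; 0 0 1]
T2·T1 = [56/65 -33/65 0; 33/65 56/65 0; 0 0 1]
det M = 1; M⁻¹ = [56/65 33/65 0; -33/65 56/65 0; 0 0 1]
M⁻¹ · (56/13, 33/13)ᵀ = (5, 0)ᵀ

p = (5, 0)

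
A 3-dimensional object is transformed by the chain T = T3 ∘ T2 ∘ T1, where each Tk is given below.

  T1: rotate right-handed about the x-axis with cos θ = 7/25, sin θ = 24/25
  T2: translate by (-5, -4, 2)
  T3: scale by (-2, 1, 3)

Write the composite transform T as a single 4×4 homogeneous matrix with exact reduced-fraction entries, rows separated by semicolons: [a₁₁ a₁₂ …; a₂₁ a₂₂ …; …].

T = [-2 0 0 10; 0 7/25 -24/25 -4; 0 72/25 21/25 6; 0 0 0 1]

T1 = [1 0 0 0; 0 7/25 -24/25 0; 0 24/25 7/25 0; 0 0 0 1]
T2·T1 = [1 0 0 -5; 0 7/25 -24/25 -4; 0 24/25 7/25 2; 0 0 0 1]
T3·…·T1 = [-2 0 0 10; 0 7/25 -24/25 -4; 0 72/25 21/25 6; 0 0 0 1]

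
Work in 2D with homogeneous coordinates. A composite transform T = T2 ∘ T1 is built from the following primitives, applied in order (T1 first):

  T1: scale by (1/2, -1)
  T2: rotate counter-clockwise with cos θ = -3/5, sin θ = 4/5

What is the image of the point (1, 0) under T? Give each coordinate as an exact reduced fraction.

T(p) = (-3/10, 2/5)

T1 scale by (1/2, -1): (1, 0) → (1/2, 0)
T2 rotate counter-clockwise with cos θ = -3/5, sin θ = 4/5: (1/2, 0) → (-3/10, 2/5)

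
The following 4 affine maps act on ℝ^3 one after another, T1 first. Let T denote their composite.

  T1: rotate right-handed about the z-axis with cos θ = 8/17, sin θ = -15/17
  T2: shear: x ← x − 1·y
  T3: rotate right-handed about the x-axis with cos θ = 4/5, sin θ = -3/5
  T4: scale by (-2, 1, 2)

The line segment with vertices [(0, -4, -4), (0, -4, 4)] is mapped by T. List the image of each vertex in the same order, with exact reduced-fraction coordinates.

image vertices: (56/17, -332/85, -352/85), (56/17, 76/85, 736/85)

T1 rotate right-handed about the z-axis with cos θ = 8/17, sin θ = -15/17: (0, -4, -4) → (-60/17, -32/17, -4); (0, -4, 4) → (-60/17, -32/17, 4)
T2 shear: x ← x − 1·y: (-60/17, -32/17, -4) → (-28/17, -32/17, -4); (-60/17, -32/17, 4) → (-28/17, -32/17, 4)
T3 rotate right-handed about the x-axis with cos θ = 4/5, sin θ = -3/5: (-28/17, -32/17, -4) → (-28/17, -332/85, -176/85); (-28/17, -32/17, 4) → (-28/17, 76/85, 368/85)
T4 scale by (-2, 1, 2): (-28/17, -332/85, -176/85) → (56/17, -332/85, -352/85); (-28/17, 76/85, 368/85) → (56/17, 76/85, 736/85)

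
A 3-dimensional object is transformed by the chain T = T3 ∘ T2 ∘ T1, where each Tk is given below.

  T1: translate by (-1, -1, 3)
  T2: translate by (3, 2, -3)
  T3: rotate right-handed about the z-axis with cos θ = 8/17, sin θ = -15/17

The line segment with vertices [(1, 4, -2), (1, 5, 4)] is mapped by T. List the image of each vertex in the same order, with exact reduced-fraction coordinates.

T1 translate by (-1, -1, 3): (1, 4, -2) → (0, 3, 1); (1, 5, 4) → (0, 4, 7)
T2 translate by (3, 2, -3): (0, 3, 1) → (3, 5, -2); (0, 4, 7) → (3, 6, 4)
T3 rotate right-handed about the z-axis with cos θ = 8/17, sin θ = -15/17: (3, 5, -2) → (99/17, -5/17, -2); (3, 6, 4) → (114/17, 3/17, 4)

image vertices: (99/17, -5/17, -2), (114/17, 3/17, 4)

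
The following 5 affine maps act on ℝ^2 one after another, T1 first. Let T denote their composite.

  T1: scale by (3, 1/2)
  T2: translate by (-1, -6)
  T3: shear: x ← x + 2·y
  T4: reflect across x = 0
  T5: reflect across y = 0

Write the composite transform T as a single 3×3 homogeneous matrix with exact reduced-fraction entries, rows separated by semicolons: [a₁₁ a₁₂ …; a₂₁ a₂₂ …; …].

T1 = [3 0 0; 0 1/2 0; 0 0 1]
T2·T1 = [3 0 -1; 0 1/2 -6; 0 0 1]
T3·…·T1 = [3 1 -13; 0 1/2 -6; 0 0 1]
T4·…·T1 = [-3 -1 13; 0 1/2 -6; 0 0 1]
T5·…·T1 = [-3 -1 13; 0 -1/2 6; 0 0 1]

T = [-3 -1 13; 0 -1/2 6; 0 0 1]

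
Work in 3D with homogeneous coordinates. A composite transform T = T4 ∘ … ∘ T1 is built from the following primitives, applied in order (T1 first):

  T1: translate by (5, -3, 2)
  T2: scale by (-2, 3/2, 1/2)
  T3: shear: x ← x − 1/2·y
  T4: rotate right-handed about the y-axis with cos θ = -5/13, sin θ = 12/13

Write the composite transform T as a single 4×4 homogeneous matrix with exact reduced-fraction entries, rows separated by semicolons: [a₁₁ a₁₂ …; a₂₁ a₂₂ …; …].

T1 = [1 0 0 5; 0 1 0 -3; 0 0 1 2; 0 0 0 1]
T2·T1 = [-2 0 0 -10; 0 3/2 0 -9/2; 0 0 1/2 1; 0 0 0 1]
T3·…·T1 = [-2 -3/4 0 -31/4; 0 3/2 0 -9/2; 0 0 1/2 1; 0 0 0 1]
T4·…·T1 = [10/13 15/52 6/13 203/52; 0 3/2 0 -9/2; 24/13 9/13 -5/26 88/13; 0 0 0 1]

T = [10/13 15/52 6/13 203/52; 0 3/2 0 -9/2; 24/13 9/13 -5/26 88/13; 0 0 0 1]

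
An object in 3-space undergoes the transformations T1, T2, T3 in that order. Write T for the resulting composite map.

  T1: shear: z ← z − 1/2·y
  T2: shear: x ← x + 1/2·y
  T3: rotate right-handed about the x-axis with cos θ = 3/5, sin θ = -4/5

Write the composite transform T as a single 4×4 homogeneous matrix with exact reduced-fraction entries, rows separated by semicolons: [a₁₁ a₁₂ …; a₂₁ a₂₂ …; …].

T = [1 1/2 0 0; 0 1/5 4/5 0; 0 -11/10 3/5 0; 0 0 0 1]

T1 = [1 0 0 0; 0 1 0 0; 0 -1/2 1 0; 0 0 0 1]
T2·T1 = [1 1/2 0 0; 0 1 0 0; 0 -1/2 1 0; 0 0 0 1]
T3·…·T1 = [1 1/2 0 0; 0 1/5 4/5 0; 0 -11/10 3/5 0; 0 0 0 1]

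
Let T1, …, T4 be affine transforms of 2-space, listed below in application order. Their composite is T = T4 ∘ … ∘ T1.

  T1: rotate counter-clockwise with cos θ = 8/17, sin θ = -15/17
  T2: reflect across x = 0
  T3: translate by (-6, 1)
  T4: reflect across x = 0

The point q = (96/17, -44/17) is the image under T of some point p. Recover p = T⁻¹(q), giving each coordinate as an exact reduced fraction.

T1 = [8/17 15/17 0; -15/17 8/17 0; 0 0 1]
T2·T1 = [-8/17 -15/17 0; -15/17 8/17 0; 0 0 1]
T3·…·T1 = [-8/17 -15/17 -6; -15/17 8/17 1; 0 0 1]
T4·…·T1 = [8/17 15/17 6; -15/17 8/17 1; 0 0 1]
det M = 1; M⁻¹ = [8/17 -15/17 -33/17; 15/17 8/17 -98/17; 0 0 1]
M⁻¹ · (96/17, -44/17)ᵀ = (3, -2)ᵀ

p = (3, -2)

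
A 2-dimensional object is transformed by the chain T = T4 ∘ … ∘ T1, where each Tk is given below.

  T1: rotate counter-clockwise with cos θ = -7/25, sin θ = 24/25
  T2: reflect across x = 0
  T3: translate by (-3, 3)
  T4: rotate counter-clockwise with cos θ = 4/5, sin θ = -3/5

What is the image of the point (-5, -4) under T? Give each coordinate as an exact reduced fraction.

T1 rotate counter-clockwise with cos θ = -7/25, sin θ = 24/25: (-5, -4) → (131/25, -92/25)
T2 reflect across x = 0: (131/25, -92/25) → (-131/25, -92/25)
T3 translate by (-3, 3): (-131/25, -92/25) → (-206/25, -17/25)
T4 rotate counter-clockwise with cos θ = 4/5, sin θ = -3/5: (-206/25, -17/25) → (-7, 22/5)

T(p) = (-7, 22/5)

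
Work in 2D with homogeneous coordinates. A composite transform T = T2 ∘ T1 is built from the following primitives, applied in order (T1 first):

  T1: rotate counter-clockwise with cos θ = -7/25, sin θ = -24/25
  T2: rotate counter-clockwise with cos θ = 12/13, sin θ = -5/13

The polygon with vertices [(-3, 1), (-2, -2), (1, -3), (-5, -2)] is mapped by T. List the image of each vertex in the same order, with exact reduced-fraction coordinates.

image vertices: (173/65, 111/65), (-98/325, 914/325), (-963/325, 359/325), (514/325, 1673/325)

T1 rotate counter-clockwise with cos θ = -7/25, sin θ = -24/25: (-3, 1) → (9/5, 13/5); (-2, -2) → (-34/25, 62/25); (1, -3) → (-79/25, -3/25); (-5, -2) → (-13/25, 134/25)
T2 rotate counter-clockwise with cos θ = 12/13, sin θ = -5/13: (9/5, 13/5) → (173/65, 111/65); (-34/25, 62/25) → (-98/325, 914/325); (-79/25, -3/25) → (-963/325, 359/325); (-13/25, 134/25) → (514/325, 1673/325)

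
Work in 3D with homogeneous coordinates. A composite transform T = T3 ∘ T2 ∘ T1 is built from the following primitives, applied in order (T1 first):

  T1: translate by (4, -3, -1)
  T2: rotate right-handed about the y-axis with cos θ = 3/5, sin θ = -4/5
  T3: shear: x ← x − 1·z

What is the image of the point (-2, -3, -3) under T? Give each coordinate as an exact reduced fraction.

T(p) = (26/5, -6, -4/5)

T1 translate by (4, -3, -1): (-2, -3, -3) → (2, -6, -4)
T2 rotate right-handed about the y-axis with cos θ = 3/5, sin θ = -4/5: (2, -6, -4) → (22/5, -6, -4/5)
T3 shear: x ← x − 1·z: (22/5, -6, -4/5) → (26/5, -6, -4/5)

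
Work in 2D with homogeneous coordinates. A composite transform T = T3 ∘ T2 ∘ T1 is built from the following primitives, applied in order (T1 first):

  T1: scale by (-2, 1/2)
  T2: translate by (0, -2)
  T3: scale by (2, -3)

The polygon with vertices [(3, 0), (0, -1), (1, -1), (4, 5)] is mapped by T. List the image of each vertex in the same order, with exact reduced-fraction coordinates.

image vertices: (-12, 6), (0, 15/2), (-4, 15/2), (-16, -3/2)

T1 scale by (-2, 1/2): (3, 0) → (-6, 0); (0, -1) → (0, -1/2); (1, -1) → (-2, -1/2); (4, 5) → (-8, 5/2)
T2 translate by (0, -2): (-6, 0) → (-6, -2); (0, -1/2) → (0, -5/2); (-2, -1/2) → (-2, -5/2); (-8, 5/2) → (-8, 1/2)
T3 scale by (2, -3): (-6, -2) → (-12, 6); (0, -5/2) → (0, 15/2); (-2, -5/2) → (-4, 15/2); (-8, 1/2) → (-16, -3/2)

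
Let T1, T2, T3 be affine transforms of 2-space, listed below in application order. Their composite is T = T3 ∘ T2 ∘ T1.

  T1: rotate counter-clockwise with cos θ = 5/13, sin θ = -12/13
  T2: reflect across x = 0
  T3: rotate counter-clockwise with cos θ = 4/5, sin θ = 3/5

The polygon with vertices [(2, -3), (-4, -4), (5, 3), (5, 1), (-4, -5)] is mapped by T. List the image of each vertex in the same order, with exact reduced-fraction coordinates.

T1 rotate counter-clockwise with cos θ = 5/13, sin θ = -12/13: (2, -3) → (-2, -3); (-4, -4) → (-68/13, 28/13); (5, 3) → (61/13, -45/13); (5, 1) → (37/13, -55/13); (-4, -5) → (-80/13, 23/13)
T2 reflect across x = 0: (-2, -3) → (2, -3); (-68/13, 28/13) → (68/13, 28/13); (61/13, -45/13) → (-61/13, -45/13); (37/13, -55/13) → (-37/13, -55/13); (-80/13, 23/13) → (80/13, 23/13)
T3 rotate counter-clockwise with cos θ = 4/5, sin θ = 3/5: (2, -3) → (17/5, -6/5); (68/13, 28/13) → (188/65, 316/65); (-61/13, -45/13) → (-109/65, -363/65); (-37/13, -55/13) → (17/65, -331/65); (80/13, 23/13) → (251/65, 332/65)

image vertices: (17/5, -6/5), (188/65, 316/65), (-109/65, -363/65), (17/65, -331/65), (251/65, 332/65)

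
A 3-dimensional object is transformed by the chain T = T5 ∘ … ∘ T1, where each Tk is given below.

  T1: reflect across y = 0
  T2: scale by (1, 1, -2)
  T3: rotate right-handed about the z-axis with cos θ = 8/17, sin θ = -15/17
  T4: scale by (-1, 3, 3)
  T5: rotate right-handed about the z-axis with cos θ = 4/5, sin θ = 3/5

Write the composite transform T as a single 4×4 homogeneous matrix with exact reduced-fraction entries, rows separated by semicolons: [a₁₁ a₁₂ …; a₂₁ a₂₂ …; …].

T1 = [1 0 0 0; 0 -1 0 0; 0 0 1 0; 0 0 0 1]
T2·T1 = [1 0 0 0; 0 -1 0 0; 0 0 -2 0; 0 0 0 1]
T3·…·T1 = [8/17 -15/17 0 0; -15/17 -8/17 0 0; 0 0 -2 0; 0 0 0 1]
T4·…·T1 = [-8/17 15/17 0 0; -45/17 -24/17 0 0; 0 0 -6 0; 0 0 0 1]
T5·…·T1 = [103/85 132/85 0 0; -12/5 -3/5 0 0; 0 0 -6 0; 0 0 0 1]

T = [103/85 132/85 0 0; -12/5 -3/5 0 0; 0 0 -6 0; 0 0 0 1]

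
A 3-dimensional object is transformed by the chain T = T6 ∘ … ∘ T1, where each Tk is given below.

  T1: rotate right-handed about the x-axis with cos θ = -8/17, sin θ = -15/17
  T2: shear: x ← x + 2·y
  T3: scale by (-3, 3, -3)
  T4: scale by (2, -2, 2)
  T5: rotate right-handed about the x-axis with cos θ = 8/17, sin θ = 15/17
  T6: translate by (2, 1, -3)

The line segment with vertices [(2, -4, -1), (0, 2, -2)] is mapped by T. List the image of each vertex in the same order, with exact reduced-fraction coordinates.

T1 rotate right-handed about the x-axis with cos θ = -8/17, sin θ = -15/17: (2, -4, -1) → (2, 1, 4); (0, 2, -2) → (0, -46/17, -14/17)
T2 shear: x ← x + 2·y: (2, 1, 4) → (4, 1, 4); (0, -46/17, -14/17) → (-92/17, -46/17, -14/17)
T3 scale by (-3, 3, -3): (4, 1, 4) → (-12, 3, -12); (-92/17, -46/17, -14/17) → (276/17, -138/17, 42/17)
T4 scale by (2, -2, 2): (-12, 3, -12) → (-24, -6, -24); (276/17, -138/17, 42/17) → (552/17, 276/17, 84/17)
T5 rotate right-handed about the x-axis with cos θ = 8/17, sin θ = 15/17: (-24, -6, -24) → (-24, 312/17, -282/17); (552/17, 276/17, 84/17) → (552/17, 948/289, 4812/289)
T6 translate by (2, 1, -3): (-24, 312/17, -282/17) → (-22, 329/17, -333/17); (552/17, 948/289, 4812/289) → (586/17, 1237/289, 3945/289)

image vertices: (-22, 329/17, -333/17), (586/17, 1237/289, 3945/289)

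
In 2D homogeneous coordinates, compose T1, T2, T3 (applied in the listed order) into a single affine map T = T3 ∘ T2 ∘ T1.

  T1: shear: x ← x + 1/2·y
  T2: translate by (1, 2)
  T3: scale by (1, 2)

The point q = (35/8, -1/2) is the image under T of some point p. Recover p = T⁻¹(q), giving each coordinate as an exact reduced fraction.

T1 = [1 1/2 0; 0 1 0; 0 0 1]
T2·T1 = [1 1/2 1; 0 1 2; 0 0 1]
T3·…·T1 = [1 1/2 1; 0 2 4; 0 0 1]
det M = 2; M⁻¹ = [1 -1/4 0; 0 1/2 -2; 0 0 1]
M⁻¹ · (35/8, -1/2)ᵀ = (9/2, -9/4)ᵀ

p = (9/2, -9/4)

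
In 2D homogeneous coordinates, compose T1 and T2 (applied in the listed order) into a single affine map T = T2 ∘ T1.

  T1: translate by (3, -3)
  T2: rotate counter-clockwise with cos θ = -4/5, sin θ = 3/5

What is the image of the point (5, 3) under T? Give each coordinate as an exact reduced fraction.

T1 translate by (3, -3): (5, 3) → (8, 0)
T2 rotate counter-clockwise with cos θ = -4/5, sin θ = 3/5: (8, 0) → (-32/5, 24/5)

T(p) = (-32/5, 24/5)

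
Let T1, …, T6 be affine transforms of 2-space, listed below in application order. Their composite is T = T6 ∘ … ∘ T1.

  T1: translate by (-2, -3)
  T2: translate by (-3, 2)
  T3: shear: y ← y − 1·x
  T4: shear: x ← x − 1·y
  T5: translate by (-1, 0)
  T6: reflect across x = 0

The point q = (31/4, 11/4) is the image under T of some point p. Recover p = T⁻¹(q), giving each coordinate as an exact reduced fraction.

p = (1, -1/4)

T1 = [1 0 -2; 0 1 -3; 0 0 1]
T2·T1 = [1 0 -5; 0 1 -1; 0 0 1]
T3·…·T1 = [1 0 -5; -1 1 4; 0 0 1]
T4·…·T1 = [2 -1 -9; -1 1 4; 0 0 1]
T5·…·T1 = [2 -1 -10; -1 1 4; 0 0 1]
T6·…·T1 = [-2 1 10; -1 1 4; 0 0 1]
det M = -1; M⁻¹ = [-1 1 6; -1 2 2; 0 0 1]
M⁻¹ · (31/4, 11/4)ᵀ = (1, -1/4)ᵀ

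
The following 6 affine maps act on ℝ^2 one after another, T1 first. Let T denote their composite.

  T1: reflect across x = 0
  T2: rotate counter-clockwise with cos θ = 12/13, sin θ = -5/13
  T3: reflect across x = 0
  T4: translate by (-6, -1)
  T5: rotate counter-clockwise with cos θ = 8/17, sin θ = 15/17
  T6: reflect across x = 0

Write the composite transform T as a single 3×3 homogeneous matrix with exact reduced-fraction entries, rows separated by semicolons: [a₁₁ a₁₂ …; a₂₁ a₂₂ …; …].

T1 = [-1 0 0; 0 1 0; 0 0 1]
T2·T1 = [-12/13 5/13 0; 5/13 12/13 0; 0 0 1]
T3·…·T1 = [12/13 -5/13 0; 5/13 12/13 0; 0 0 1]
T4·…·T1 = [12/13 -5/13 -6; 5/13 12/13 -1; 0 0 1]
T5·…·T1 = [21/221 -220/221 -33/17; 220/221 21/221 -98/17; 0 0 1]
T6·…·T1 = [-21/221 220/221 33/17; 220/221 21/221 -98/17; 0 0 1]

T = [-21/221 220/221 33/17; 220/221 21/221 -98/17; 0 0 1]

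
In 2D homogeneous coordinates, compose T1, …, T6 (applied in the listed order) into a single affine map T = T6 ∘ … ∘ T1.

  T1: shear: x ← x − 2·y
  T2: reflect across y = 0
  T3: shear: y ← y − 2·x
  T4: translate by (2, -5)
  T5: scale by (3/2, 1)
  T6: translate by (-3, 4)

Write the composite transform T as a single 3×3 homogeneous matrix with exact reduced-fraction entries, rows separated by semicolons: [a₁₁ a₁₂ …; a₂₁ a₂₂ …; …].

T = [3/2 -3 0; -2 3 -1; 0 0 1]

T1 = [1 -2 0; 0 1 0; 0 0 1]
T2·T1 = [1 -2 0; 0 -1 0; 0 0 1]
T3·…·T1 = [1 -2 0; -2 3 0; 0 0 1]
T4·…·T1 = [1 -2 2; -2 3 -5; 0 0 1]
T5·…·T1 = [3/2 -3 3; -2 3 -5; 0 0 1]
T6·…·T1 = [3/2 -3 0; -2 3 -1; 0 0 1]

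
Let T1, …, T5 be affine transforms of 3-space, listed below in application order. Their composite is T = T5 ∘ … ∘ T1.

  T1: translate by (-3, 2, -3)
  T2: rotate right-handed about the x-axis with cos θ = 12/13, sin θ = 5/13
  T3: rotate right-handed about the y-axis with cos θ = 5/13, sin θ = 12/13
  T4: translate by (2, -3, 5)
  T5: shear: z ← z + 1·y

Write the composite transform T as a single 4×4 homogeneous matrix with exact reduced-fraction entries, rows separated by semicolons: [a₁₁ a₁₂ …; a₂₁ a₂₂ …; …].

T = [5/13 60/169 144/169 -1; 0 12/13 -5/13 0; -12/13 181/169 -5/169 7; 0 0 0 1]

T1 = [1 0 0 -3; 0 1 0 2; 0 0 1 -3; 0 0 0 1]
T2·T1 = [1 0 0 -3; 0 12/13 -5/13 3; 0 5/13 12/13 -2; 0 0 0 1]
T3·…·T1 = [5/13 60/169 144/169 -3; 0 12/13 -5/13 3; -12/13 25/169 60/169 2; 0 0 0 1]
T4·…·T1 = [5/13 60/169 144/169 -1; 0 12/13 -5/13 0; -12/13 25/169 60/169 7; 0 0 0 1]
T5·…·T1 = [5/13 60/169 144/169 -1; 0 12/13 -5/13 0; -12/13 181/169 -5/169 7; 0 0 0 1]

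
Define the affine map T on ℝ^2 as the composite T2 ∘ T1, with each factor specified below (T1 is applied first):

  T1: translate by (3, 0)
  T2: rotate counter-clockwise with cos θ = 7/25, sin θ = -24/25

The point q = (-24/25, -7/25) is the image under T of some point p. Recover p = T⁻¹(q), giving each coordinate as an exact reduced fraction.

p = (-3, -1)

T1 = [1 0 3; 0 1 0; 0 0 1]
T2·T1 = [7/25 24/25 21/25; -24/25 7/25 -72/25; 0 0 1]
det M = 1; M⁻¹ = [7/25 -24/25 -3; 24/25 7/25 0; 0 0 1]
M⁻¹ · (-24/25, -7/25)ᵀ = (-3, -1)ᵀ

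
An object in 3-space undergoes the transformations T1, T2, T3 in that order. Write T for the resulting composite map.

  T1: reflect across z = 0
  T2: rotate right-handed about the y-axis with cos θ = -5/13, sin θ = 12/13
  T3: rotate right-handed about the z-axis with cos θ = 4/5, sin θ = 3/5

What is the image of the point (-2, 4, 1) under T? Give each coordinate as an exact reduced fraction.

T1 reflect across z = 0: (-2, 4, 1) → (-2, 4, -1)
T2 rotate right-handed about the y-axis with cos θ = -5/13, sin θ = 12/13: (-2, 4, -1) → (-2/13, 4, 29/13)
T3 rotate right-handed about the z-axis with cos θ = 4/5, sin θ = 3/5: (-2/13, 4, 29/13) → (-164/65, 202/65, 29/13)

T(p) = (-164/65, 202/65, 29/13)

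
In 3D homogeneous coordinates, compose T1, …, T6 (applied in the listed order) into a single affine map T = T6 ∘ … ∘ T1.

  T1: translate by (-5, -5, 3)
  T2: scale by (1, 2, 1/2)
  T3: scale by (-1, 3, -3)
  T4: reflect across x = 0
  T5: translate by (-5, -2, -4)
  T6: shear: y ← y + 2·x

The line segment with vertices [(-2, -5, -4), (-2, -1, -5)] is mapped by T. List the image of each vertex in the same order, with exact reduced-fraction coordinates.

image vertices: (-12, -86, -5/2), (-12, -62, -1)

T1 translate by (-5, -5, 3): (-2, -5, -4) → (-7, -10, -1); (-2, -1, -5) → (-7, -6, -2)
T2 scale by (1, 2, 1/2): (-7, -10, -1) → (-7, -20, -1/2); (-7, -6, -2) → (-7, -12, -1)
T3 scale by (-1, 3, -3): (-7, -20, -1/2) → (7, -60, 3/2); (-7, -12, -1) → (7, -36, 3)
T4 reflect across x = 0: (7, -60, 3/2) → (-7, -60, 3/2); (7, -36, 3) → (-7, -36, 3)
T5 translate by (-5, -2, -4): (-7, -60, 3/2) → (-12, -62, -5/2); (-7, -36, 3) → (-12, -38, -1)
T6 shear: y ← y + 2·x: (-12, -62, -5/2) → (-12, -86, -5/2); (-12, -38, -1) → (-12, -62, -1)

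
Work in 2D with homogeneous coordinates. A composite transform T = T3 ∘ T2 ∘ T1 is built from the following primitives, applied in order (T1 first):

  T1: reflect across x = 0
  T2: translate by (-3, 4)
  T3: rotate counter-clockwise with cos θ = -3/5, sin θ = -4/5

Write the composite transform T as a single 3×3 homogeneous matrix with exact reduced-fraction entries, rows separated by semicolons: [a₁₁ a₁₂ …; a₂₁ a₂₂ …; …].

T = [3/5 4/5 5; 4/5 -3/5 0; 0 0 1]

T1 = [-1 0 0; 0 1 0; 0 0 1]
T2·T1 = [-1 0 -3; 0 1 4; 0 0 1]
T3·…·T1 = [3/5 4/5 5; 4/5 -3/5 0; 0 0 1]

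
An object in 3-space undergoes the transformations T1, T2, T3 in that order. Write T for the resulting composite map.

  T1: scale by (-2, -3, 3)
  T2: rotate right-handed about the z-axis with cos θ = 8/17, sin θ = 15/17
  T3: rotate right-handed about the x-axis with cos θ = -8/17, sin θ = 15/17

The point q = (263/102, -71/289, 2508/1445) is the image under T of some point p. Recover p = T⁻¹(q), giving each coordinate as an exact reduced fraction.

T1 = [-2 0 0 0; 0 -3 0 0; 0 0 3 0; 0 0 0 1]
T2·T1 = [-16/17 45/17 0 0; -30/17 -24/17 0 0; 0 0 3 0; 0 0 0 1]
T3·…·T1 = [-16/17 45/17 0 0; 240/289 192/289 -45/17 0; -450/289 -360/289 -24/17 0; 0 0 0 1]
det M = 18; M⁻¹ = [-4/17 60/289 -225/578 0; 5/17 64/867 -40/289 0; 0 -5/17 -8/51 0; 0 0 0 1]
M⁻¹ · (263/102, -71/289, 2508/1445)ᵀ = (-4/3, 1/2, -1/5)ᵀ

p = (-4/3, 1/2, -1/5)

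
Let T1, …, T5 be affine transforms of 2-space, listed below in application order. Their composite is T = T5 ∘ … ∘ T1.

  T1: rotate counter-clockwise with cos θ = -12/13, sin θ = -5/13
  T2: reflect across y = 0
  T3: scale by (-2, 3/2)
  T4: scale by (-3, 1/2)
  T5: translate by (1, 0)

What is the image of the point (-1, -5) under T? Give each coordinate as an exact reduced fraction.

T1 rotate counter-clockwise with cos θ = -12/13, sin θ = -5/13: (-1, -5) → (-1, 5)
T2 reflect across y = 0: (-1, 5) → (-1, -5)
T3 scale by (-2, 3/2): (-1, -5) → (2, -15/2)
T4 scale by (-3, 1/2): (2, -15/2) → (-6, -15/4)
T5 translate by (1, 0): (-6, -15/4) → (-5, -15/4)

T(p) = (-5, -15/4)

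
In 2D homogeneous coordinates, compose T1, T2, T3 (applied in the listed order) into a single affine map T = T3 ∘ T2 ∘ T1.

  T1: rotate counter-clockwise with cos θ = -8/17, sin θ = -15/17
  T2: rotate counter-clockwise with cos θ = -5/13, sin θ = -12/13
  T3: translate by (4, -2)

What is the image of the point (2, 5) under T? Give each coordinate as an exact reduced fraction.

T1 rotate counter-clockwise with cos θ = -8/17, sin θ = -15/17: (2, 5) → (59/17, -70/17)
T2 rotate counter-clockwise with cos θ = -5/13, sin θ = -12/13: (59/17, -70/17) → (-1135/221, -358/221)
T3 translate by (4, -2): (-1135/221, -358/221) → (-251/221, -800/221)

T(p) = (-251/221, -800/221)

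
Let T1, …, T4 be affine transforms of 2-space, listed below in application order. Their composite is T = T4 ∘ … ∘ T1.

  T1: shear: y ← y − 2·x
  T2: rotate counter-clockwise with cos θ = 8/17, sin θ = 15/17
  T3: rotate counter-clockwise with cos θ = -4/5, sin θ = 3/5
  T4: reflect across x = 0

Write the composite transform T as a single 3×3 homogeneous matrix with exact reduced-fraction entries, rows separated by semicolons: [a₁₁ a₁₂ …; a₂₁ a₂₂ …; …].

T = [149/85 -36/85 0; 118/85 -77/85 0; 0 0 1]

T1 = [1 0 0; -2 1 0; 0 0 1]
T2·T1 = [38/17 -15/17 0; -1/17 8/17 0; 0 0 1]
T3·…·T1 = [-149/85 36/85 0; 118/85 -77/85 0; 0 0 1]
T4·…·T1 = [149/85 -36/85 0; 118/85 -77/85 0; 0 0 1]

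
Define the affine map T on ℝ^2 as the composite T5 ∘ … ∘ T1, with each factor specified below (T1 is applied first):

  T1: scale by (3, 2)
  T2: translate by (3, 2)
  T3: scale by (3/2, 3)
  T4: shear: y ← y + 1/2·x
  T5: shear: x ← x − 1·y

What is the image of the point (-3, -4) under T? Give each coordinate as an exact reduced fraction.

T1 scale by (3, 2): (-3, -4) → (-9, -8)
T2 translate by (3, 2): (-9, -8) → (-6, -6)
T3 scale by (3/2, 3): (-6, -6) → (-9, -18)
T4 shear: y ← y + 1/2·x: (-9, -18) → (-9, -45/2)
T5 shear: x ← x − 1·y: (-9, -45/2) → (27/2, -45/2)

T(p) = (27/2, -45/2)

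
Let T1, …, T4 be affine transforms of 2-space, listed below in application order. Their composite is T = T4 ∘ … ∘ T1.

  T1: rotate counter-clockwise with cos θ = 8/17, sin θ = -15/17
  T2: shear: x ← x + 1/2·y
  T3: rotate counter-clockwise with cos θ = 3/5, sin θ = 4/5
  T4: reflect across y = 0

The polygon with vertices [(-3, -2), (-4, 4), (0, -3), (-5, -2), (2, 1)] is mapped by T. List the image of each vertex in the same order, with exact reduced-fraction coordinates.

T1 rotate counter-clockwise with cos θ = 8/17, sin θ = -15/17: (-3, -2) → (-54/17, 29/17); (-4, 4) → (28/17, 92/17); (0, -3) → (-45/17, -24/17); (-5, -2) → (-70/17, 59/17); (2, 1) → (31/17, -22/17)
T2 shear: x ← x + 1/2·y: (-54/17, 29/17) → (-79/34, 29/17); (28/17, 92/17) → (74/17, 92/17); (-45/17, -24/17) → (-57/17, -24/17); (-70/17, 59/17) → (-81/34, 59/17); (31/17, -22/17) → (20/17, -22/17)
T3 rotate counter-clockwise with cos θ = 3/5, sin θ = 4/5: (-79/34, 29/17) → (-469/170, -71/85); (74/17, 92/17) → (-146/85, 572/85); (-57/17, -24/17) → (-15/17, -60/17); (-81/34, 59/17) → (-143/34, 3/17); (20/17, -22/17) → (148/85, 14/85)
T4 reflect across y = 0: (-469/170, -71/85) → (-469/170, 71/85); (-146/85, 572/85) → (-146/85, -572/85); (-15/17, -60/17) → (-15/17, 60/17); (-143/34, 3/17) → (-143/34, -3/17); (148/85, 14/85) → (148/85, -14/85)

image vertices: (-469/170, 71/85), (-146/85, -572/85), (-15/17, 60/17), (-143/34, -3/17), (148/85, -14/85)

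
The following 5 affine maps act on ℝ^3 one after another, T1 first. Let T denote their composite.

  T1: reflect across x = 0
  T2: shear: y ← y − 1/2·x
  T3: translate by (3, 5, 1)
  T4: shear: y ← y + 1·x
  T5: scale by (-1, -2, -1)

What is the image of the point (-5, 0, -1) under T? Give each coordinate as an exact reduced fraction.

T(p) = (-8, -21, 0)

T1 reflect across x = 0: (-5, 0, -1) → (5, 0, -1)
T2 shear: y ← y − 1/2·x: (5, 0, -1) → (5, -5/2, -1)
T3 translate by (3, 5, 1): (5, -5/2, -1) → (8, 5/2, 0)
T4 shear: y ← y + 1·x: (8, 5/2, 0) → (8, 21/2, 0)
T5 scale by (-1, -2, -1): (8, 21/2, 0) → (-8, -21, 0)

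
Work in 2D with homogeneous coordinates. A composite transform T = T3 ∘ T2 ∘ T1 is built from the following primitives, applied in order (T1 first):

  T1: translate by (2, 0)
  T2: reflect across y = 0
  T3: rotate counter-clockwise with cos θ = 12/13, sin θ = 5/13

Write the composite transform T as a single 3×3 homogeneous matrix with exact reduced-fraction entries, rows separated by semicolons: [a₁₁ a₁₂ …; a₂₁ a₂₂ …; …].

T1 = [1 0 2; 0 1 0; 0 0 1]
T2·T1 = [1 0 2; 0 -1 0; 0 0 1]
T3·…·T1 = [12/13 5/13 24/13; 5/13 -12/13 10/13; 0 0 1]

T = [12/13 5/13 24/13; 5/13 -12/13 10/13; 0 0 1]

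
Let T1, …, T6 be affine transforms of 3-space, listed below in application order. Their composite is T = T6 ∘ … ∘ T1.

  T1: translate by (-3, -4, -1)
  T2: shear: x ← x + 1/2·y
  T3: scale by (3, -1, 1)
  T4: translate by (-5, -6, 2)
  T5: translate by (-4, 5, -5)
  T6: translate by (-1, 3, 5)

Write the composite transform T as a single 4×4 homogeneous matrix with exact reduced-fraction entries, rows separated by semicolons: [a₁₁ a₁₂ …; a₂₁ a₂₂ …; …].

T1 = [1 0 0 -3; 0 1 0 -4; 0 0 1 -1; 0 0 0 1]
T2·T1 = [1 1/2 0 -5; 0 1 0 -4; 0 0 1 -1; 0 0 0 1]
T3·…·T1 = [3 3/2 0 -15; 0 -1 0 4; 0 0 1 -1; 0 0 0 1]
T4·…·T1 = [3 3/2 0 -20; 0 -1 0 -2; 0 0 1 1; 0 0 0 1]
T5·…·T1 = [3 3/2 0 -24; 0 -1 0 3; 0 0 1 -4; 0 0 0 1]
T6·…·T1 = [3 3/2 0 -25; 0 -1 0 6; 0 0 1 1; 0 0 0 1]

T = [3 3/2 0 -25; 0 -1 0 6; 0 0 1 1; 0 0 0 1]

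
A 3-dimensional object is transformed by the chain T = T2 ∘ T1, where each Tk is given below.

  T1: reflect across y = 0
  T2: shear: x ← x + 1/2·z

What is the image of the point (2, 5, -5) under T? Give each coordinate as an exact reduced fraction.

T(p) = (-1/2, -5, -5)

T1 reflect across y = 0: (2, 5, -5) → (2, -5, -5)
T2 shear: x ← x + 1/2·z: (2, -5, -5) → (-1/2, -5, -5)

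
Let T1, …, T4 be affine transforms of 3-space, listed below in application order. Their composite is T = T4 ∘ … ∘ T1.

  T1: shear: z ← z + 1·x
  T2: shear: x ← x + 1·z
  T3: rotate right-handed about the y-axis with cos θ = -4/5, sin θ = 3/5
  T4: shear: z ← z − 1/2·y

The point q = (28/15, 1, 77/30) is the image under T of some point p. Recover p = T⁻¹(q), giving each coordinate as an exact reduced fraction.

T1 = [1 0 0 0; 0 1 0 0; 1 0 1 0; 0 0 0 1]
T2·T1 = [2 0 1 0; 0 1 0 0; 1 0 1 0; 0 0 0 1]
T3·…·T1 = [-1 0 -1/5 0; 0 1 0 0; -2 0 -7/5 0; 0 0 0 1]
T4·…·T1 = [-1 0 -1/5 0; 0 1 0 0; -2 -1/2 -7/5 0; 0 0 0 1]
det M = 1; M⁻¹ = [-7/5 1/10 1/5 0; 0 1 0 0; 2 -1/2 -1 0; 0 0 0 1]
M⁻¹ · (28/15, 1, 77/30)ᵀ = (-2, 1, 2/3)ᵀ

p = (-2, 1, 2/3)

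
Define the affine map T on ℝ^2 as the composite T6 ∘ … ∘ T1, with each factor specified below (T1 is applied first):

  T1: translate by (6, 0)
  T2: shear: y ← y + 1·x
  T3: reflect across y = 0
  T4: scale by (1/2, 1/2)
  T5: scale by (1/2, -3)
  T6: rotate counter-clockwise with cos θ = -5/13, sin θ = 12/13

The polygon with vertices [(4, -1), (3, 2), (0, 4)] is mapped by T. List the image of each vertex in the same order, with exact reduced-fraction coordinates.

image vertices: (-349/26, -75/26), (-837/52, -111/26), (-375/26, -57/13)

T1 translate by (6, 0): (4, -1) → (10, -1); (3, 2) → (9, 2); (0, 4) → (6, 4)
T2 shear: y ← y + 1·x: (10, -1) → (10, 9); (9, 2) → (9, 11); (6, 4) → (6, 10)
T3 reflect across y = 0: (10, 9) → (10, -9); (9, 11) → (9, -11); (6, 10) → (6, -10)
T4 scale by (1/2, 1/2): (10, -9) → (5, -9/2); (9, -11) → (9/2, -11/2); (6, -10) → (3, -5)
T5 scale by (1/2, -3): (5, -9/2) → (5/2, 27/2); (9/2, -11/2) → (9/4, 33/2); (3, -5) → (3/2, 15)
T6 rotate counter-clockwise with cos θ = -5/13, sin θ = 12/13: (5/2, 27/2) → (-349/26, -75/26); (9/4, 33/2) → (-837/52, -111/26); (3/2, 15) → (-375/26, -57/13)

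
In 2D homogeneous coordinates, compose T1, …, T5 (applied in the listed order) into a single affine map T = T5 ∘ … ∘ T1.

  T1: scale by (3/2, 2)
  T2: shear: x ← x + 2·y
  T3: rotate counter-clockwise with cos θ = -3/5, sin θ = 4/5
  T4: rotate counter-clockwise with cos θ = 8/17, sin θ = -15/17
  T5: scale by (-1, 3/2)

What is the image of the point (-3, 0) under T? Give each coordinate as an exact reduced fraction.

T1 scale by (3/2, 2): (-3, 0) → (-9/2, 0)
T2 shear: x ← x + 2·y: (-9/2, 0) → (-9/2, 0)
T3 rotate counter-clockwise with cos θ = -3/5, sin θ = 4/5: (-9/2, 0) → (27/10, -18/5)
T4 rotate counter-clockwise with cos θ = 8/17, sin θ = -15/17: (27/10, -18/5) → (-162/85, -693/170)
T5 scale by (-1, 3/2): (-162/85, -693/170) → (162/85, -2079/340)

T(p) = (162/85, -2079/340)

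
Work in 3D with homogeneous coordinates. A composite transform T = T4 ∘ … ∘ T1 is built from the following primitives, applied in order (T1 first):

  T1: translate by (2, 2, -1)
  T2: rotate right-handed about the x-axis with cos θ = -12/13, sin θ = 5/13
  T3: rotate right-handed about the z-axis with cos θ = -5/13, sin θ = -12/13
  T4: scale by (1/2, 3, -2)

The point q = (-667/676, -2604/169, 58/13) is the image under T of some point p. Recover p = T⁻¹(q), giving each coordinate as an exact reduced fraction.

p = (7/2, -3, 3)

T1 = [1 0 0 2; 0 1 0 2; 0 0 1 -1; 0 0 0 1]
T2·T1 = [1 0 0 2; 0 -12/13 -5/13 -19/13; 0 5/13 -12/13 22/13; 0 0 0 1]
T3·…·T1 = [-5/13 -144/169 -60/169 -358/169; -12/13 60/169 25/169 -217/169; 0 5/13 -12/13 22/13; 0 0 0 1]
T4·…·T1 = [-5/26 -72/169 -30/169 -179/169; -36/13 180/169 75/169 -651/169; 0 -10/13 24/13 -44/13; 0 0 0 1]
det M = -3; M⁻¹ = [-10/13 -4/13 0 -2; -288/169 20/169 -5/26 -2; -120/169 25/507 6/13 1; 0 0 0 1]
M⁻¹ · (-667/676, -2604/169, 58/13)ᵀ = (7/2, -3, 3)ᵀ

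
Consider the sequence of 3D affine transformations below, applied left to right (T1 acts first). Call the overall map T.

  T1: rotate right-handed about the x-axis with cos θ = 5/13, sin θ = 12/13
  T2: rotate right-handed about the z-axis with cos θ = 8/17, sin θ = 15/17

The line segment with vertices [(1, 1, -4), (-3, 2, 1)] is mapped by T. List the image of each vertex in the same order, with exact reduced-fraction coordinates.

image vertices: (-691/221, 619/221, -8/13), (-282/221, -601/221, 29/13)

T1 rotate right-handed about the x-axis with cos θ = 5/13, sin θ = 12/13: (1, 1, -4) → (1, 53/13, -8/13); (-3, 2, 1) → (-3, -2/13, 29/13)
T2 rotate right-handed about the z-axis with cos θ = 8/17, sin θ = 15/17: (1, 53/13, -8/13) → (-691/221, 619/221, -8/13); (-3, -2/13, 29/13) → (-282/221, -601/221, 29/13)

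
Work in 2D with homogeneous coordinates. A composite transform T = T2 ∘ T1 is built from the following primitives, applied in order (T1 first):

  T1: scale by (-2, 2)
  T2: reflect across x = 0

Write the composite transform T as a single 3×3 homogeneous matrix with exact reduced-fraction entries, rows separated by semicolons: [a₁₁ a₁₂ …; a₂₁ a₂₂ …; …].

T1 = [-2 0 0; 0 2 0; 0 0 1]
T2·T1 = [2 0 0; 0 2 0; 0 0 1]

T = [2 0 0; 0 2 0; 0 0 1]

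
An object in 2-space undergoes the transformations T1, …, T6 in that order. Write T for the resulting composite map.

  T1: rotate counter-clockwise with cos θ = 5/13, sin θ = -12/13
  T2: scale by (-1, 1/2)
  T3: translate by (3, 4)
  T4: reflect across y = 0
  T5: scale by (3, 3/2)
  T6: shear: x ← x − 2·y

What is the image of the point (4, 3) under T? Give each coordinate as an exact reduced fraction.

T(p) = (111/26, -213/52)

T1 rotate counter-clockwise with cos θ = 5/13, sin θ = -12/13: (4, 3) → (56/13, -33/13)
T2 scale by (-1, 1/2): (56/13, -33/13) → (-56/13, -33/26)
T3 translate by (3, 4): (-56/13, -33/26) → (-17/13, 71/26)
T4 reflect across y = 0: (-17/13, 71/26) → (-17/13, -71/26)
T5 scale by (3, 3/2): (-17/13, -71/26) → (-51/13, -213/52)
T6 shear: x ← x − 2·y: (-51/13, -213/52) → (111/26, -213/52)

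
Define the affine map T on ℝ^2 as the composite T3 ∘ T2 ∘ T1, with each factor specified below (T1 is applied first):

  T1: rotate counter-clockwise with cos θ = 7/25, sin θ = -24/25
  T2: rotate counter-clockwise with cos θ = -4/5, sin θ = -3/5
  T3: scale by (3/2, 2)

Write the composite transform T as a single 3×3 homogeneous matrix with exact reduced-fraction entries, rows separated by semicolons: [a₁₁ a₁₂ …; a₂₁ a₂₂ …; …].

T = [-6/5 -9/10 0; 6/5 -8/5 0; 0 0 1]

T1 = [7/25 24/25 0; -24/25 7/25 0; 0 0 1]
T2·T1 = [-4/5 -3/5 0; 3/5 -4/5 0; 0 0 1]
T3·…·T1 = [-6/5 -9/10 0; 6/5 -8/5 0; 0 0 1]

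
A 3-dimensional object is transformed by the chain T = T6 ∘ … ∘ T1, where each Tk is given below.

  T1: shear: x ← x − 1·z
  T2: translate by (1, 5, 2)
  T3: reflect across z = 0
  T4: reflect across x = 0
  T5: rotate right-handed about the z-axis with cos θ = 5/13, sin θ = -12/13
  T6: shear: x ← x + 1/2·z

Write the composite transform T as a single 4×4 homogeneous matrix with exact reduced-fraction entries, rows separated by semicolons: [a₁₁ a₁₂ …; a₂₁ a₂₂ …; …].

T = [-5/13 12/13 -3/26 42/13; 12/13 5/13 -12/13 37/13; 0 0 -1 -2; 0 0 0 1]

T1 = [1 0 -1 0; 0 1 0 0; 0 0 1 0; 0 0 0 1]
T2·T1 = [1 0 -1 1; 0 1 0 5; 0 0 1 2; 0 0 0 1]
T3·…·T1 = [1 0 -1 1; 0 1 0 5; 0 0 -1 -2; 0 0 0 1]
T4·…·T1 = [-1 0 1 -1; 0 1 0 5; 0 0 -1 -2; 0 0 0 1]
T5·…·T1 = [-5/13 12/13 5/13 55/13; 12/13 5/13 -12/13 37/13; 0 0 -1 -2; 0 0 0 1]
T6·…·T1 = [-5/13 12/13 -3/26 42/13; 12/13 5/13 -12/13 37/13; 0 0 -1 -2; 0 0 0 1]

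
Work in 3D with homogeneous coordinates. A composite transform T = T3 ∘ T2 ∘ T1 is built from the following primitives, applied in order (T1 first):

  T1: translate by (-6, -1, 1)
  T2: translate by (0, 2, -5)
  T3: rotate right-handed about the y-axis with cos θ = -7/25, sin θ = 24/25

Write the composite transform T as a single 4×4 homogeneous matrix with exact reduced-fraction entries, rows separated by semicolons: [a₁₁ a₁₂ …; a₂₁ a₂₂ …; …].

T1 = [1 0 0 -6; 0 1 0 -1; 0 0 1 1; 0 0 0 1]
T2·T1 = [1 0 0 -6; 0 1 0 1; 0 0 1 -4; 0 0 0 1]
T3·…·T1 = [-7/25 0 24/25 -54/25; 0 1 0 1; -24/25 0 -7/25 172/25; 0 0 0 1]

T = [-7/25 0 24/25 -54/25; 0 1 0 1; -24/25 0 -7/25 172/25; 0 0 0 1]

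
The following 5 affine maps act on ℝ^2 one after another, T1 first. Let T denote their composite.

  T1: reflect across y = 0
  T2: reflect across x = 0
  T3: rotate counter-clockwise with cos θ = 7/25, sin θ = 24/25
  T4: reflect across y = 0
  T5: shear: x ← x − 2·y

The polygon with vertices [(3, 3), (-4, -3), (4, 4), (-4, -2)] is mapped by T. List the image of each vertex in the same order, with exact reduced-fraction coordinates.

image vertices: (-27/5, 93/25), (38/5, -117/25), (-36/5, 124/25), (8, -22/5)

T1 reflect across y = 0: (3, 3) → (3, -3); (-4, -3) → (-4, 3); (4, 4) → (4, -4); (-4, -2) → (-4, 2)
T2 reflect across x = 0: (3, -3) → (-3, -3); (-4, 3) → (4, 3); (4, -4) → (-4, -4); (-4, 2) → (4, 2)
T3 rotate counter-clockwise with cos θ = 7/25, sin θ = 24/25: (-3, -3) → (51/25, -93/25); (4, 3) → (-44/25, 117/25); (-4, -4) → (68/25, -124/25); (4, 2) → (-4/5, 22/5)
T4 reflect across y = 0: (51/25, -93/25) → (51/25, 93/25); (-44/25, 117/25) → (-44/25, -117/25); (68/25, -124/25) → (68/25, 124/25); (-4/5, 22/5) → (-4/5, -22/5)
T5 shear: x ← x − 2·y: (51/25, 93/25) → (-27/5, 93/25); (-44/25, -117/25) → (38/5, -117/25); (68/25, 124/25) → (-36/5, 124/25); (-4/5, -22/5) → (8, -22/5)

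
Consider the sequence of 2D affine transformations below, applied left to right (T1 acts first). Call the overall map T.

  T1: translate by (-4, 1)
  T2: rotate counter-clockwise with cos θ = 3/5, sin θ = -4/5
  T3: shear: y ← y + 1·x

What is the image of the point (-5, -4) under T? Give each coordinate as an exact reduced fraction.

T1 translate by (-4, 1): (-5, -4) → (-9, -3)
T2 rotate counter-clockwise with cos θ = 3/5, sin θ = -4/5: (-9, -3) → (-39/5, 27/5)
T3 shear: y ← y + 1·x: (-39/5, 27/5) → (-39/5, -12/5)

T(p) = (-39/5, -12/5)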